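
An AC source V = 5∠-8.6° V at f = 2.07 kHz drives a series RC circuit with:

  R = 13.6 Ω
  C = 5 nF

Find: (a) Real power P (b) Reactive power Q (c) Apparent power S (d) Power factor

Step 1 — Angular frequency: ω = 2π·f = 2π·2070 = 1.301e+04 rad/s.
Step 2 — Component impedances:
  R: Z = R = 13.6 Ω
  C: Z = 1/(jωC) = -j/(ω·C) = 0 - j1.538e+04 Ω
Step 3 — Series combination: Z_total = R + C = 13.6 - j1.538e+04 Ω = 1.538e+04∠-89.9° Ω.
Step 4 — Source phasor: V = 5∠-8.6° V = 4.944 - j0.7477 V.
Step 5 — Current: I = V / Z = 4.891e-05 + j0.0003215 A = 0.0003252∠81.3° A.
Step 6 — Complex power: S = V·I* = 1.438e-06 - j0.001626 VA.
Step 7 — Real power: P = Re(S) = 1.438e-06 W.
Step 8 — Reactive power: Q = Im(S) = -0.001626 VAR.
Step 9 — Apparent power: |S| = 0.001626 VA.
Step 10 — Power factor: PF = P/|S| = 0.0008844 (leading).

(a) P = 1.438e-06 W  (b) Q = -0.001626 VAR  (c) S = 0.001626 VA  (d) PF = 0.0008844 (leading)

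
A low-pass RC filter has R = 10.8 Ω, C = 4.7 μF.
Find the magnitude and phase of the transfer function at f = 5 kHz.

Step 1 — Angular frequency: ω = 2π·5000 = 3.142e+04 rad/s.
Step 2 — Transfer function: H(jω) = 1/(1 + jωRC).
Step 3 — Denominator: 1 + jωRC = 1 + j·3.142e+04·10.8·4.7e-06 = 1 + j1.595.
Step 4 — H = 0.2822 - j0.4501.
Step 5 — Magnitude: |H| = 0.5313 (-5.5 dB); phase: φ = -57.9°.

|H| = 0.5313 (-5.5 dB), φ = -57.9°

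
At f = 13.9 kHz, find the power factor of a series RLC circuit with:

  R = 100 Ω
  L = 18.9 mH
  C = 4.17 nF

Step 1 — Angular frequency: ω = 2π·f = 2π·1.39e+04 = 8.734e+04 rad/s.
Step 2 — Component impedances:
  R: Z = R = 100 Ω
  L: Z = jωL = j·8.734e+04·0.0189 = 0 + j1651 Ω
  C: Z = 1/(jωC) = -j/(ω·C) = 0 - j2746 Ω
Step 3 — Series combination: Z_total = R + L + C = 100 - j1095 Ω = 1100∠-84.8° Ω.
Step 4 — Power factor: PF = cos(φ) = Re(Z)/|Z| = 100/1099.7 = 0.09093.
Step 5 — Type: Im(Z) = -1095 ⇒ leading (phase φ = -84.8°).

PF = 0.09093 (leading, φ = -84.8°)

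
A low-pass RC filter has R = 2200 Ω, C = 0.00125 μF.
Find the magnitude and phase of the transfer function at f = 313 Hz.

Step 1 — Angular frequency: ω = 2π·313 = 1967 rad/s.
Step 2 — Transfer function: H(jω) = 1/(1 + jωRC).
Step 3 — Denominator: 1 + jωRC = 1 + j·1967·2200·1.25e-09 = 1 + j0.005408.
Step 4 — H = 1 - j0.005408.
Step 5 — Magnitude: |H| = 1 (-0.0 dB); phase: φ = -0.3°.

|H| = 1 (-0.0 dB), φ = -0.3°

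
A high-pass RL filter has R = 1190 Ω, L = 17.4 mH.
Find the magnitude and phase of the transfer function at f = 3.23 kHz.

Step 1 — Angular frequency: ω = 2π·3230 = 2.029e+04 rad/s.
Step 2 — Transfer function: H(jω) = jωL/(R + jωL).
Step 3 — Numerator jωL = j·353.1; denominator R + jωL = 1190 + j353.1.
Step 4 — H = 0.08093 + j0.2727.
Step 5 — Magnitude: |H| = 0.2845 (-10.9 dB); phase: φ = 73.5°.

|H| = 0.2845 (-10.9 dB), φ = 73.5°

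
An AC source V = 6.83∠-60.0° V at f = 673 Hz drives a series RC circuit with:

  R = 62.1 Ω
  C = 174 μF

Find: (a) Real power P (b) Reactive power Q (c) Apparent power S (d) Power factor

Step 1 — Angular frequency: ω = 2π·f = 2π·673 = 4229 rad/s.
Step 2 — Component impedances:
  R: Z = R = 62.1 Ω
  C: Z = 1/(jωC) = -j/(ω·C) = 0 - j1.359 Ω
Step 3 — Series combination: Z_total = R + C = 62.1 - j1.359 Ω = 62.11∠-1.3° Ω.
Step 4 — Source phasor: V = 6.83∠-60.0° V = 3.415 - j5.915 V.
Step 5 — Current: I = V / Z = 0.05705 - j0.094 A = 0.11∠-58.7° A.
Step 6 — Complex power: S = V·I* = 0.7508 - j0.01643 VA.
Step 7 — Real power: P = Re(S) = 0.7508 W.
Step 8 — Reactive power: Q = Im(S) = -0.01643 VAR.
Step 9 — Apparent power: |S| = 0.751 VA.
Step 10 — Power factor: PF = P/|S| = 0.9998 (leading).

(a) P = 0.7508 W  (b) Q = -0.01643 VAR  (c) S = 0.751 VA  (d) PF = 0.9998 (leading)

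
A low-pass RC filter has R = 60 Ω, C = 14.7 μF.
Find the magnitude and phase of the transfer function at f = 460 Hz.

Step 1 — Angular frequency: ω = 2π·460 = 2890 rad/s.
Step 2 — Transfer function: H(jω) = 1/(1 + jωRC).
Step 3 — Denominator: 1 + jωRC = 1 + j·2890·60·1.47e-05 = 1 + j2.549.
Step 4 — H = 0.1334 - j0.34.
Step 5 — Magnitude: |H| = 0.3652 (-8.7 dB); phase: φ = -68.6°.

|H| = 0.3652 (-8.7 dB), φ = -68.6°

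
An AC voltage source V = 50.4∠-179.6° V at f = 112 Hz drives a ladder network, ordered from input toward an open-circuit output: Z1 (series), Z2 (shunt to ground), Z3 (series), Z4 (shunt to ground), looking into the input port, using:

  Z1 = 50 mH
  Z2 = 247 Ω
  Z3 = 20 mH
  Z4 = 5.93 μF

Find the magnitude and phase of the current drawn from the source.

Step 1 — Angular frequency: ω = 2π·f = 2π·112 = 703.7 rad/s.
Step 2 — Component impedances:
  Z1: Z = jωL = j·703.7·0.05 = 0 + j35.19 Ω
  Z2: Z = R = 247 Ω
  Z3: Z = jωL = j·703.7·0.02 = 0 + j14.07 Ω
  Z4: Z = 1/(jωC) = -j/(ω·C) = 0 - j239.6 Ω
Step 3 — Ladder network (open output): work backward from the far end, alternating series and parallel combinations. Z_in = 112.3 - j87.81 Ω = 142.6∠-38.0° Ω.
Step 4 — Source phasor: V = 50.4∠-179.6° V = -50.4 - j0.3519 V.
Step 5 — Ohm's law: I = V / Z_total = (-50.4 - j0.3519) / (112.3 - j87.81) = -0.277 - j0.2197 A.
Step 6 — Convert to polar: |I| = 0.3535 A, ∠I = -141.6°.

I = 0.3535∠-141.6° A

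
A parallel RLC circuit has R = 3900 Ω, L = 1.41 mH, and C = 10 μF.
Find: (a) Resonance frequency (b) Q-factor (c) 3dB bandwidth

Step 1 — Resonance: ω₀ = 1/√(LC) = 1/√(0.00141·1e-05) = 8422 rad/s.
Step 2 — f₀ = ω₀/(2π) = 1340 Hz.
Step 3 — Parallel Q: Q = R/(ω₀L) = 3900/(8422·0.00141) = 328.4.
Step 4 — Bandwidth: Δω = ω₀/Q = 25.64 rad/s; BW = Δω/(2π) = 4.081 Hz.

(a) f₀ = 1340 Hz  (b) Q = 328.4  (c) BW = 4.081 Hz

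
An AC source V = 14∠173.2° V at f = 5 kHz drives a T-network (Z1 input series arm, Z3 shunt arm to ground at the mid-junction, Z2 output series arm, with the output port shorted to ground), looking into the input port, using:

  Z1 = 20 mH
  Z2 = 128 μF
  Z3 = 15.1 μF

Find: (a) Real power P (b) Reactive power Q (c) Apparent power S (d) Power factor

Step 1 — Angular frequency: ω = 2π·f = 2π·5000 = 3.142e+04 rad/s.
Step 2 — Component impedances:
  Z1: Z = jωL = j·3.142e+04·0.02 = 0 + j628.3 Ω
  Z2: Z = 1/(jωC) = -j/(ω·C) = 0 - j0.2487 Ω
  Z3: Z = 1/(jωC) = -j/(ω·C) = 0 - j2.108 Ω
Step 3 — With the output port shorted to ground, the output series arm Z2 runs from the junction to ground; the shunt arm Z3 also runs from the junction to ground. They appear in parallel: Z3 || Z2 = 0 - j0.2224 Ω.
Step 4 — Series with input arm Z1: Z_in = Z1 + (Z3 || Z2) = 0 + j628.1 Ω = 628.1∠90.0° Ω.
Step 5 — Source phasor: V = 14∠173.2° V = -13.9 + j1.658 V.
Step 6 — Current: I = V / Z = 0.002639 + j0.02213 A = 0.02229∠83.2° A.
Step 7 — Complex power: S = V·I* = 0 + j0.3121 VA.
Step 8 — Real power: P = Re(S) = 0 W.
Step 9 — Reactive power: Q = Im(S) = 0.3121 VAR.
Step 10 — Apparent power: |S| = 0.3121 VA.
Step 11 — Power factor: PF = P/|S| = 0 (lagging).

(a) P = 0 W  (b) Q = 0.3121 VAR  (c) S = 0.3121 VA  (d) PF = 0 (lagging)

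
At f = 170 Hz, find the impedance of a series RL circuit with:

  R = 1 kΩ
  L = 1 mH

Step 1 — Angular frequency: ω = 2π·f = 2π·170 = 1068 rad/s.
Step 2 — Component impedances:
  R: Z = R = 1000 Ω
  L: Z = jωL = j·1068·0.001 = 0 + j1.068 Ω
Step 3 — Series combination: Z_total = R + L = 1000 + j1.068 Ω = 1000∠0.1° Ω.

Z = 1000 + j1.068 Ω = 1000∠0.1° Ω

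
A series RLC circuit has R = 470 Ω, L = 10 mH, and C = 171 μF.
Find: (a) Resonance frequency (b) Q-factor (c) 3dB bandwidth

Step 1 — Resonance: ω₀ = 1/√(LC) = 1/√(0.01·0.000171) = 764.7 rad/s.
Step 2 — f₀ = ω₀/(2π) = 121.7 Hz.
Step 3 — Series Q: Q = ω₀L/R = 764.7·0.01/470 = 0.01627.
Step 4 — Bandwidth: Δω = ω₀/Q = 4.7e+04 rad/s; BW = Δω/(2π) = 7480 Hz.

(a) f₀ = 121.7 Hz  (b) Q = 0.01627  (c) BW = 7480 Hz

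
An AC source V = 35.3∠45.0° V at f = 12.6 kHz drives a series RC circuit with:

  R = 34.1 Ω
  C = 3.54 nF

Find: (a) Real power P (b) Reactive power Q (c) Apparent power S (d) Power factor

Step 1 — Angular frequency: ω = 2π·f = 2π·1.26e+04 = 7.917e+04 rad/s.
Step 2 — Component impedances:
  R: Z = R = 34.1 Ω
  C: Z = 1/(jωC) = -j/(ω·C) = 0 - j3568 Ω
Step 3 — Series combination: Z_total = R + C = 34.1 - j3568 Ω = 3568∠-89.5° Ω.
Step 4 — Source phasor: V = 35.3∠45.0° V = 24.96 + j24.96 V.
Step 5 — Current: I = V / Z = -0.006928 + j0.007062 A = 0.009893∠134.5° A.
Step 6 — Complex power: S = V·I* = 0.003337 - j0.3492 VA.
Step 7 — Real power: P = Re(S) = 0.003337 W.
Step 8 — Reactive power: Q = Im(S) = -0.3492 VAR.
Step 9 — Apparent power: |S| = 0.3492 VA.
Step 10 — Power factor: PF = P/|S| = 0.009556 (leading).

(a) P = 0.003337 W  (b) Q = -0.3492 VAR  (c) S = 0.3492 VA  (d) PF = 0.009556 (leading)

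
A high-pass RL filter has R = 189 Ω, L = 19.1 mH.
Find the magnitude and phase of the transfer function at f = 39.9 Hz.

Step 1 — Angular frequency: ω = 2π·39.9 = 250.7 rad/s.
Step 2 — Transfer function: H(jω) = jωL/(R + jωL).
Step 3 — Numerator jωL = j·4.788; denominator R + jωL = 189 + j4.788.
Step 4 — H = 0.0006415 + j0.02532.
Step 5 — Magnitude: |H| = 0.02533 (-31.9 dB); phase: φ = 88.5°.

|H| = 0.02533 (-31.9 dB), φ = 88.5°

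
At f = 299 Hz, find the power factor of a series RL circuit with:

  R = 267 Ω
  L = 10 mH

Step 1 — Angular frequency: ω = 2π·f = 2π·299 = 1879 rad/s.
Step 2 — Component impedances:
  R: Z = R = 267 Ω
  L: Z = jωL = j·1879·0.01 = 0 + j18.79 Ω
Step 3 — Series combination: Z_total = R + L = 267 + j18.79 Ω = 267.7∠4.0° Ω.
Step 4 — Power factor: PF = cos(φ) = Re(Z)/|Z| = 267/267.66 = 0.9975.
Step 5 — Type: Im(Z) = 18.79 ⇒ lagging (phase φ = 4.0°).

PF = 0.9975 (lagging, φ = 4.0°)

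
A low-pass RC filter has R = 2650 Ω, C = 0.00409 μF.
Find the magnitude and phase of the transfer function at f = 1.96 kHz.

Step 1 — Angular frequency: ω = 2π·1960 = 1.232e+04 rad/s.
Step 2 — Transfer function: H(jω) = 1/(1 + jωRC).
Step 3 — Denominator: 1 + jωRC = 1 + j·1.232e+04·2650·4.09e-09 = 1 + j0.1335.
Step 4 — H = 0.9825 - j0.1311.
Step 5 — Magnitude: |H| = 0.9912 (-0.1 dB); phase: φ = -7.6°.

|H| = 0.9912 (-0.1 dB), φ = -7.6°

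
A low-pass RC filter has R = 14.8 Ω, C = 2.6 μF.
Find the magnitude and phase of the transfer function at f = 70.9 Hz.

Step 1 — Angular frequency: ω = 2π·70.9 = 445.5 rad/s.
Step 2 — Transfer function: H(jω) = 1/(1 + jωRC).
Step 3 — Denominator: 1 + jωRC = 1 + j·445.5·14.8·2.6e-06 = 1 + j0.01714.
Step 4 — H = 0.9997 - j0.01714.
Step 5 — Magnitude: |H| = 0.9999 (-0.0 dB); phase: φ = -1.0°.

|H| = 0.9999 (-0.0 dB), φ = -1.0°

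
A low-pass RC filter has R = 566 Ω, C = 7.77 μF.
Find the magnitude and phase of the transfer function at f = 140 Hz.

Step 1 — Angular frequency: ω = 2π·140 = 879.6 rad/s.
Step 2 — Transfer function: H(jω) = 1/(1 + jωRC).
Step 3 — Denominator: 1 + jωRC = 1 + j·879.6·566·7.77e-06 = 1 + j3.869.
Step 4 — H = 0.06264 - j0.2423.
Step 5 — Magnitude: |H| = 0.2503 (-12.0 dB); phase: φ = -75.5°.

|H| = 0.2503 (-12.0 dB), φ = -75.5°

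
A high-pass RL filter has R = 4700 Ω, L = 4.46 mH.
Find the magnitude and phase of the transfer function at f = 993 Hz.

Step 1 — Angular frequency: ω = 2π·993 = 6239 rad/s.
Step 2 — Transfer function: H(jω) = jωL/(R + jωL).
Step 3 — Numerator jωL = j·27.83; denominator R + jωL = 4700 + j27.83.
Step 4 — H = 3.505e-05 + j0.00592.
Step 5 — Magnitude: |H| = 0.005921 (-44.6 dB); phase: φ = 89.7°.

|H| = 0.005921 (-44.6 dB), φ = 89.7°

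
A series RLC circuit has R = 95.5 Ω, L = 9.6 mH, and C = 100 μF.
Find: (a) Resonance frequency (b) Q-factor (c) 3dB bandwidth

Step 1 — Resonance: ω₀ = 1/√(LC) = 1/√(0.0096·0.0001) = 1021 rad/s.
Step 2 — f₀ = ω₀/(2π) = 162.4 Hz.
Step 3 — Series Q: Q = ω₀L/R = 1021·0.0096/95.5 = 0.1026.
Step 4 — Bandwidth: Δω = ω₀/Q = 9948 rad/s; BW = Δω/(2π) = 1583 Hz.

(a) f₀ = 162.4 Hz  (b) Q = 0.1026  (c) BW = 1583 Hz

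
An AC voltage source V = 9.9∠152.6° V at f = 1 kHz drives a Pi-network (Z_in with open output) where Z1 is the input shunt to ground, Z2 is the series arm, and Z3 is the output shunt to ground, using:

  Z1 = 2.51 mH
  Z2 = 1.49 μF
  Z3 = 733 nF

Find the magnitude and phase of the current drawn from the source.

Step 1 — Angular frequency: ω = 2π·f = 2π·1000 = 6283 rad/s.
Step 2 — Component impedances:
  Z1: Z = jωL = j·6283·0.00251 = 0 + j15.77 Ω
  Z2: Z = 1/(jωC) = -j/(ω·C) = 0 - j106.8 Ω
  Z3: Z = 1/(jωC) = -j/(ω·C) = 0 - j217.1 Ω
Step 3 — With open output, the series arm Z2 and the output shunt Z3 appear in series to ground: Z2 + Z3 = 0 - j323.9 Ω.
Step 4 — Parallel with input shunt Z1: Z_in = Z1 || (Z2 + Z3) = 0 + j16.58 Ω = 16.58∠90.0° Ω.
Step 5 — Source phasor: V = 9.9∠152.6° V = -8.789 + j4.556 V.
Step 6 — Ohm's law: I = V / Z_total = (-8.789 + j4.556) / (0 + j16.58) = 0.2748 + j0.5302 A.
Step 7 — Convert to polar: |I| = 0.5972 A, ∠I = 62.6°.

I = 0.5972∠62.6° A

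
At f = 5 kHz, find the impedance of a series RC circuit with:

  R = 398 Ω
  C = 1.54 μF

Step 1 — Angular frequency: ω = 2π·f = 2π·5000 = 3.142e+04 rad/s.
Step 2 — Component impedances:
  R: Z = R = 398 Ω
  C: Z = 1/(jωC) = -j/(ω·C) = 0 - j20.67 Ω
Step 3 — Series combination: Z_total = R + C = 398 - j20.67 Ω = 398.5∠-3.0° Ω.

Z = 398 - j20.67 Ω = 398.5∠-3.0° Ω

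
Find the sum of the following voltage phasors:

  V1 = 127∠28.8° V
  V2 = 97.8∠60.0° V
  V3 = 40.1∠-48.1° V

Step 1 — Convert each phasor to rectangular form:
  V1 = 127·(cos(28.8°) + j·sin(28.8°)) = 111.3 + j61.18 V
  V2 = 97.8·(cos(60.0°) + j·sin(60.0°)) = 48.9 + j84.7 V
  V3 = 40.1·(cos(-48.1°) + j·sin(-48.1°)) = 26.78 - j29.85 V
Step 2 — Sum components: V_total = 187 + j116 V.
Step 3 — Convert to polar: |V_total| = 220 V, ∠V_total = 31.8°.

V_total = 220∠31.8° V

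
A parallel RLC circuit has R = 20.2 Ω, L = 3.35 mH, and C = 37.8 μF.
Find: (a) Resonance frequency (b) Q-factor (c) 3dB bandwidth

Step 1 — Resonance: ω₀ = 1/√(LC) = 1/√(0.00335·3.78e-05) = 2810 rad/s.
Step 2 — f₀ = ω₀/(2π) = 447.3 Hz.
Step 3 — Parallel Q: Q = R/(ω₀L) = 20.2/(2810·0.00335) = 2.146.
Step 4 — Bandwidth: Δω = ω₀/Q = 1310 rad/s; BW = Δω/(2π) = 208.4 Hz.

(a) f₀ = 447.3 Hz  (b) Q = 2.146  (c) BW = 208.4 Hz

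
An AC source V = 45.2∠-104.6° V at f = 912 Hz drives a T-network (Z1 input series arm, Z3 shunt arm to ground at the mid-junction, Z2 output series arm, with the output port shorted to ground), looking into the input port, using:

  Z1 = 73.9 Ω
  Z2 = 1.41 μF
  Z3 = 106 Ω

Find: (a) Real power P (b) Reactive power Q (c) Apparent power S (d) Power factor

Step 1 — Angular frequency: ω = 2π·f = 2π·912 = 5730 rad/s.
Step 2 — Component impedances:
  Z1: Z = R = 73.9 Ω
  Z2: Z = 1/(jωC) = -j/(ω·C) = 0 - j123.8 Ω
  Z3: Z = R = 106 Ω
Step 3 — With the output port shorted to ground, the output series arm Z2 runs from the junction to ground; the shunt arm Z3 also runs from the junction to ground. They appear in parallel: Z3 || Z2 = 61.15 - j52.37 Ω.
Step 4 — Series with input arm Z1: Z_in = Z1 + (Z3 || Z2) = 135 - j52.37 Ω = 144.8∠-21.2° Ω.
Step 5 — Source phasor: V = 45.2∠-104.6° V = -11.39 - j43.74 V.
Step 6 — Current: I = V / Z = 0.03584 - j0.31 A = 0.3121∠-83.4° A.
Step 7 — Complex power: S = V·I* = 13.15 - j5.1 VA.
Step 8 — Real power: P = Re(S) = 13.15 W.
Step 9 — Reactive power: Q = Im(S) = -5.1 VAR.
Step 10 — Apparent power: |S| = 14.1 VA.
Step 11 — Power factor: PF = P/|S| = 0.9324 (leading).

(a) P = 13.15 W  (b) Q = -5.1 VAR  (c) S = 14.1 VA  (d) PF = 0.9324 (leading)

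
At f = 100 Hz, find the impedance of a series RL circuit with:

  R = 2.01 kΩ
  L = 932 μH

Step 1 — Angular frequency: ω = 2π·f = 2π·100 = 628.3 rad/s.
Step 2 — Component impedances:
  R: Z = R = 2010 Ω
  L: Z = jωL = j·628.3·0.000932 = 0 + j0.5856 Ω
Step 3 — Series combination: Z_total = R + L = 2010 + j0.5856 Ω = 2010∠0.0° Ω.

Z = 2010 + j0.5856 Ω = 2010∠0.0° Ω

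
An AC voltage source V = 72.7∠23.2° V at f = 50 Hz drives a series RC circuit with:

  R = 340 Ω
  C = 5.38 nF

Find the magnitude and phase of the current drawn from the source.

Step 1 — Angular frequency: ω = 2π·f = 2π·50 = 314.2 rad/s.
Step 2 — Component impedances:
  R: Z = R = 340 Ω
  C: Z = 1/(jωC) = -j/(ω·C) = 0 - j5.917e+05 Ω
Step 3 — Series combination: Z_total = R + C = 340 - j5.917e+05 Ω = 5.917e+05∠-90.0° Ω.
Step 4 — Source phasor: V = 72.7∠23.2° V = 66.82 + j28.64 V.
Step 5 — Ohm's law: I = V / Z_total = (66.82 + j28.64) / (340 - j5.917e+05) = -4.834e-05 + j0.000113 A.
Step 6 — Convert to polar: |I| = 0.0001229 A, ∠I = 113.2°.

I = 0.0001229∠113.2° A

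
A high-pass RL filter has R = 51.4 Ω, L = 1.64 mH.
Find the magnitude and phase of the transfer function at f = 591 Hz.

Step 1 — Angular frequency: ω = 2π·591 = 3713 rad/s.
Step 2 — Transfer function: H(jω) = jωL/(R + jωL).
Step 3 — Numerator jωL = j·6.09; denominator R + jωL = 51.4 + j6.09.
Step 4 — H = 0.01384 + j0.1168.
Step 5 — Magnitude: |H| = 0.1177 (-18.6 dB); phase: φ = 83.2°.

|H| = 0.1177 (-18.6 dB), φ = 83.2°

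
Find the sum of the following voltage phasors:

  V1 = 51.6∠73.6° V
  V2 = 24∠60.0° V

Step 1 — Convert each phasor to rectangular form:
  V1 = 51.6·(cos(73.6°) + j·sin(73.6°)) = 14.57 + j49.5 V
  V2 = 24·(cos(60.0°) + j·sin(60.0°)) = 12 + j20.78 V
Step 2 — Sum components: V_total = 26.57 + j70.29 V.
Step 3 — Convert to polar: |V_total| = 75.14 V, ∠V_total = 69.3°.

V_total = 75.14∠69.3° V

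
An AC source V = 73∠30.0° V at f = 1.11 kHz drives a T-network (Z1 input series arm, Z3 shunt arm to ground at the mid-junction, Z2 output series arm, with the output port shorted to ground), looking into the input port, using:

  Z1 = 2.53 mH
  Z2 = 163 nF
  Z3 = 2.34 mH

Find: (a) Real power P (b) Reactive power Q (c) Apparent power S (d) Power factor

Step 1 — Angular frequency: ω = 2π·f = 2π·1110 = 6974 rad/s.
Step 2 — Component impedances:
  Z1: Z = jωL = j·6974·0.00253 = 0 + j17.65 Ω
  Z2: Z = 1/(jωC) = -j/(ω·C) = 0 - j879.6 Ω
  Z3: Z = jωL = j·6974·0.00234 = 0 + j16.32 Ω
Step 3 — With the output port shorted to ground, the output series arm Z2 runs from the junction to ground; the shunt arm Z3 also runs from the junction to ground. They appear in parallel: Z3 || Z2 = 0 + j16.63 Ω.
Step 4 — Series with input arm Z1: Z_in = Z1 + (Z3 || Z2) = 0 + j34.27 Ω = 34.27∠90.0° Ω.
Step 5 — Source phasor: V = 73∠30.0° V = 63.22 + j36.5 V.
Step 6 — Current: I = V / Z = 1.065 - j1.845 A = 2.13∠-60.0° A.
Step 7 — Complex power: S = V·I* = 0 + j155.5 VA.
Step 8 — Real power: P = Re(S) = 0 W.
Step 9 — Reactive power: Q = Im(S) = 155.5 VAR.
Step 10 — Apparent power: |S| = 155.5 VA.
Step 11 — Power factor: PF = P/|S| = 0 (lagging).

(a) P = 0 W  (b) Q = 155.5 VAR  (c) S = 155.5 VA  (d) PF = 0 (lagging)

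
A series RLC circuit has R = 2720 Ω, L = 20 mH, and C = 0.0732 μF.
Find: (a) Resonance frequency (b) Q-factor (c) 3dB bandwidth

Step 1 — Resonance condition Im(Z)=0 gives ω₀ = 1/√(LC).
Step 2 — ω₀ = 1/√(0.02·7.32e-08) = 2.614e+04 rad/s.
Step 3 — f₀ = ω₀/(2π) = 4160 Hz.
Step 4 — Series Q: Q = ω₀L/R = 2.614e+04·0.02/2720 = 0.1922.
Step 5 — 3dB bandwidth: Δω = ω₀/Q = 1.36e+05 rad/s; BW = Δω/(2π) = 2.165e+04 Hz.

(a) f₀ = 4160 Hz  (b) Q = 0.1922  (c) BW = 2.165e+04 Hz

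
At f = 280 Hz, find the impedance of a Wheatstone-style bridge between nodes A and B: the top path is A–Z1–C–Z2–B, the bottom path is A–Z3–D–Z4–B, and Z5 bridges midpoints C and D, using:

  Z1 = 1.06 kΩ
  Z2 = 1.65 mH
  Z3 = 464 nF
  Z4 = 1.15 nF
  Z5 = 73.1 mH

Step 1 — Angular frequency: ω = 2π·f = 2π·280 = 1759 rad/s.
Step 2 — Component impedances:
  Z1: Z = R = 1060 Ω
  Z2: Z = jωL = j·1759·0.00165 = 0 + j2.903 Ω
  Z3: Z = 1/(jωC) = -j/(ω·C) = 0 - j1225 Ω
  Z4: Z = 1/(jωC) = -j/(ω·C) = 0 - j4.943e+05 Ω
  Z5: Z = jωL = j·1759·0.0731 = 0 + j128.6 Ω
Step 3 — Bridge requires nodal analysis (the Z5 bridge couples midpoints C and D, so the two paths cannot be reduced to a simple series/parallel combination). Setting node B to ground and injecting 1 A at node A, the 3-node admittance system at A, C, D solves to V_A = Z_AB = 547.9 - j526.8 Ω = 760.1∠-43.9° Ω.

Z = 547.9 - j526.8 Ω = 760.1∠-43.9° Ω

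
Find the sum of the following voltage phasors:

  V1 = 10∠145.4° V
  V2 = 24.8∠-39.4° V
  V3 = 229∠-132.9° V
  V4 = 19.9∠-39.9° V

Step 1 — Convert each phasor to rectangular form:
  V1 = 10·(cos(145.4°) + j·sin(145.4°)) = -8.231 + j5.678 V
  V2 = 24.8·(cos(-39.4°) + j·sin(-39.4°)) = 19.16 - j15.74 V
  V3 = 229·(cos(-132.9°) + j·sin(-132.9°)) = -155.9 - j167.8 V
  V4 = 19.9·(cos(-39.9°) + j·sin(-39.9°)) = 15.27 - j12.76 V
Step 2 — Sum components: V_total = -129.7 - j190.6 V.
Step 3 — Convert to polar: |V_total| = 230.5 V, ∠V_total = -124.2°.

V_total = 230.5∠-124.2° V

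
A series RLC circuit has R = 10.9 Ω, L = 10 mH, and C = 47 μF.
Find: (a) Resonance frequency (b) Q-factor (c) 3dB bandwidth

Step 1 — Resonance: ω₀ = 1/√(LC) = 1/√(0.01·4.7e-05) = 1459 rad/s.
Step 2 — f₀ = ω₀/(2π) = 232.2 Hz.
Step 3 — Series Q: Q = ω₀L/R = 1459·0.01/10.9 = 1.338.
Step 4 — Bandwidth: Δω = ω₀/Q = 1090 rad/s; BW = Δω/(2π) = 173.5 Hz.

(a) f₀ = 232.2 Hz  (b) Q = 1.338  (c) BW = 173.5 Hz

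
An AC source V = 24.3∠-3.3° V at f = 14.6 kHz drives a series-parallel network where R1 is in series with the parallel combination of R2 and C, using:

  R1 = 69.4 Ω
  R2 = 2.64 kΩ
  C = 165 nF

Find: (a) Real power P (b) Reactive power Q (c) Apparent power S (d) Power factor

Step 1 — Angular frequency: ω = 2π·f = 2π·1.46e+04 = 9.173e+04 rad/s.
Step 2 — Component impedances:
  R1: Z = R = 69.4 Ω
  R2: Z = R = 2640 Ω
  C: Z = 1/(jωC) = -j/(ω·C) = 0 - j66.07 Ω
Step 3 — Parallel branch: R2 || C = 1/(1/R2 + 1/C) = 1.652 - j66.03 Ω.
Step 4 — Series with R1: Z_total = R1 + (R2 || C) = 71.05 - j66.03 Ω = 96.99∠-42.9° Ω.
Step 5 — Source phasor: V = 24.3∠-3.3° V = 24.26 - j1.399 V.
Step 6 — Current: I = V / Z = 0.193 + j0.1597 A = 0.2505∠39.6° A.
Step 7 — Complex power: S = V·I* = 4.46 - j4.144 VA.
Step 8 — Real power: P = Re(S) = 4.46 W.
Step 9 — Reactive power: Q = Im(S) = -4.144 VAR.
Step 10 — Apparent power: |S| = 6.088 VA.
Step 11 — Power factor: PF = P/|S| = 0.7325 (leading).

(a) P = 4.46 W  (b) Q = -4.144 VAR  (c) S = 6.088 VA  (d) PF = 0.7325 (leading)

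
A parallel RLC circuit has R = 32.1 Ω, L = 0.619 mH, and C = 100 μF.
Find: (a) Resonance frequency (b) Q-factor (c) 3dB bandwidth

Step 1 — Resonance: ω₀ = 1/√(LC) = 1/√(0.000619·0.0001) = 4019 rad/s.
Step 2 — f₀ = ω₀/(2π) = 639.7 Hz.
Step 3 — Parallel Q: Q = R/(ω₀L) = 32.1/(4019·0.000619) = 12.9.
Step 4 — Bandwidth: Δω = ω₀/Q = 311.5 rad/s; BW = Δω/(2π) = 49.58 Hz.

(a) f₀ = 639.7 Hz  (b) Q = 12.9  (c) BW = 49.58 Hz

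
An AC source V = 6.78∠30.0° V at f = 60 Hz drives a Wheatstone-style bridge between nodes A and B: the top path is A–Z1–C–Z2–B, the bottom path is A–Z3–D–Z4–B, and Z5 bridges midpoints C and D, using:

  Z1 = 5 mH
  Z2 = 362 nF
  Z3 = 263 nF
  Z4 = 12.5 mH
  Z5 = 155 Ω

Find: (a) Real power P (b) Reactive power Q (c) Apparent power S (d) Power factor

Step 1 — Angular frequency: ω = 2π·f = 2π·60 = 377 rad/s.
Step 2 — Component impedances:
  Z1: Z = jωL = j·377·0.005 = 0 + j1.885 Ω
  Z2: Z = 1/(jωC) = -j/(ω·C) = 0 - j7328 Ω
  Z3: Z = 1/(jωC) = -j/(ω·C) = 0 - j1.009e+04 Ω
  Z4: Z = jωL = j·377·0.0125 = 0 + j4.712 Ω
  Z5: Z = R = 155 Ω
Step 3 — Bridge requires nodal analysis (the Z5 bridge couples midpoints C and D, so the two paths cannot be reduced to a simple series/parallel combination). Setting node B to ground and injecting 1 A at node A, the 3-node admittance system at A, C, D solves to V_A = Z_AB = 155.1 + j0.9356 Ω = 155.1∠0.3° Ω.
Step 4 — Source phasor: V = 6.78∠30.0° V = 5.872 + j3.39 V.
Step 5 — Current: I = V / Z = 0.038 + j0.02163 A = 0.04373∠29.7° A.
Step 6 — Complex power: S = V·I* = 0.2965 + j0.001789 VA.
Step 7 — Real power: P = Re(S) = 0.2965 W.
Step 8 — Reactive power: Q = Im(S) = 0.001789 VAR.
Step 9 — Apparent power: |S| = 0.2965 VA.
Step 10 — Power factor: PF = P/|S| = 1 (lagging).

(a) P = 0.2965 W  (b) Q = 0.001789 VAR  (c) S = 0.2965 VA  (d) PF = 1 (lagging)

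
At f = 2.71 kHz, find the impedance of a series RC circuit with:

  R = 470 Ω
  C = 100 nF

Step 1 — Angular frequency: ω = 2π·f = 2π·2710 = 1.703e+04 rad/s.
Step 2 — Component impedances:
  R: Z = R = 470 Ω
  C: Z = 1/(jωC) = -j/(ω·C) = 0 - j587.3 Ω
Step 3 — Series combination: Z_total = R + C = 470 - j587.3 Ω = 752.2∠-51.3° Ω.

Z = 470 - j587.3 Ω = 752.2∠-51.3° Ω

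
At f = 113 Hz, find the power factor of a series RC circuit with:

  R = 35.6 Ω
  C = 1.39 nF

Step 1 — Angular frequency: ω = 2π·f = 2π·113 = 710 rad/s.
Step 2 — Component impedances:
  R: Z = R = 35.6 Ω
  C: Z = 1/(jωC) = -j/(ω·C) = 0 - j1.013e+06 Ω
Step 3 — Series combination: Z_total = R + C = 35.6 - j1.013e+06 Ω = 1.013e+06∠-90.0° Ω.
Step 4 — Power factor: PF = cos(φ) = Re(Z)/|Z| = 35.6/1.0133e+06 = 3.513e-05.
Step 5 — Type: Im(Z) = -1.013e+06 ⇒ leading (phase φ = -90.0°).

PF = 3.513e-05 (leading, φ = -90.0°)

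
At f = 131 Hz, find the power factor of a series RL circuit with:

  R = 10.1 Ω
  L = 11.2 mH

Step 1 — Angular frequency: ω = 2π·f = 2π·131 = 823.1 rad/s.
Step 2 — Component impedances:
  R: Z = R = 10.1 Ω
  L: Z = jωL = j·823.1·0.0112 = 0 + j9.219 Ω
Step 3 — Series combination: Z_total = R + L = 10.1 + j9.219 Ω = 13.67∠42.4° Ω.
Step 4 — Power factor: PF = cos(φ) = Re(Z)/|Z| = 10.1/13.675 = 0.7386.
Step 5 — Type: Im(Z) = 9.219 ⇒ lagging (phase φ = 42.4°).

PF = 0.7386 (lagging, φ = 42.4°)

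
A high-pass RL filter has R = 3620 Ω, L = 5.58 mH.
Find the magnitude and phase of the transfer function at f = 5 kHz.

Step 1 — Angular frequency: ω = 2π·5000 = 3.142e+04 rad/s.
Step 2 — Transfer function: H(jω) = jωL/(R + jωL).
Step 3 — Numerator jωL = j·175.3; denominator R + jωL = 3620 + j175.3.
Step 4 — H = 0.00234 + j0.04831.
Step 5 — Magnitude: |H| = 0.04837 (-26.3 dB); phase: φ = 87.2°.

|H| = 0.04837 (-26.3 dB), φ = 87.2°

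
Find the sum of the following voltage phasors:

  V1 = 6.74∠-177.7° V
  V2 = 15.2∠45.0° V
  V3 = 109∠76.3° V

Step 1 — Convert each phasor to rectangular form:
  V1 = 6.74·(cos(-177.7°) + j·sin(-177.7°)) = -6.735 - j0.2705 V
  V2 = 15.2·(cos(45.0°) + j·sin(45.0°)) = 10.75 + j10.75 V
  V3 = 109·(cos(76.3°) + j·sin(76.3°)) = 25.82 + j105.9 V
Step 2 — Sum components: V_total = 29.83 + j116.4 V.
Step 3 — Convert to polar: |V_total| = 120.1 V, ∠V_total = 75.6°.

V_total = 120.1∠75.6° V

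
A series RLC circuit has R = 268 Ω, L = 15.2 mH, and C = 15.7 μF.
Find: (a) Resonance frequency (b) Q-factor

Step 1 — Resonance condition Im(Z)=0 gives ω₀ = 1/√(LC).
Step 2 — ω₀ = 1/√(0.0152·1.57e-05) = 2047 rad/s.
Step 3 — f₀ = ω₀/(2π) = 325.8 Hz.
Step 4 — Series Q: Q = ω₀L/R = 2047·0.0152/268 = 0.1161.

(a) f₀ = 325.8 Hz  (b) Q = 0.1161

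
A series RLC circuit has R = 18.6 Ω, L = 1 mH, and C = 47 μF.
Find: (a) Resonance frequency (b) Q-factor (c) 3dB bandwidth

Step 1 — Resonance: ω₀ = 1/√(LC) = 1/√(0.001·4.7e-05) = 4613 rad/s.
Step 2 — f₀ = ω₀/(2π) = 734.1 Hz.
Step 3 — Series Q: Q = ω₀L/R = 4613·0.001/18.6 = 0.248.
Step 4 — Bandwidth: Δω = ω₀/Q = 1.86e+04 rad/s; BW = Δω/(2π) = 2960 Hz.

(a) f₀ = 734.1 Hz  (b) Q = 0.248  (c) BW = 2960 Hz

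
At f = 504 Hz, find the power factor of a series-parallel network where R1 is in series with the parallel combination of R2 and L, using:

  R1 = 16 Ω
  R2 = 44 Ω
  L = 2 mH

Step 1 — Angular frequency: ω = 2π·f = 2π·504 = 3167 rad/s.
Step 2 — Component impedances:
  R1: Z = R = 16 Ω
  R2: Z = R = 44 Ω
  L: Z = jωL = j·3167·0.002 = 0 + j6.333 Ω
Step 3 — Parallel branch: R2 || L = 1/(1/R2 + 1/L) = 0.8931 + j6.205 Ω.
Step 4 — Series with R1: Z_total = R1 + (R2 || L) = 16.89 + j6.205 Ω = 18∠20.2° Ω.
Step 5 — Power factor: PF = cos(φ) = Re(Z)/|Z| = 16.893/17.997 = 0.9387.
Step 6 — Type: Im(Z) = 6.205 ⇒ lagging (phase φ = 20.2°).

PF = 0.9387 (lagging, φ = 20.2°)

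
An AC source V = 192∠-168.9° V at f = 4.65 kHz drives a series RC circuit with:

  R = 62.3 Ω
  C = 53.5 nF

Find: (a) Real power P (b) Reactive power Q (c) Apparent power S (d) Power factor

Step 1 — Angular frequency: ω = 2π·f = 2π·4650 = 2.922e+04 rad/s.
Step 2 — Component impedances:
  R: Z = R = 62.3 Ω
  C: Z = 1/(jωC) = -j/(ω·C) = 0 - j639.8 Ω
Step 3 — Series combination: Z_total = R + C = 62.3 - j639.8 Ω = 642.8∠-84.4° Ω.
Step 4 — Source phasor: V = 192∠-168.9° V = -188.4 - j36.96 V.
Step 5 — Current: I = V / Z = 0.02883 - j0.2973 A = 0.2987∠-84.5° A.
Step 6 — Complex power: S = V·I* = 5.559 - j57.08 VA.
Step 7 — Real power: P = Re(S) = 5.559 W.
Step 8 — Reactive power: Q = Im(S) = -57.08 VAR.
Step 9 — Apparent power: |S| = 57.35 VA.
Step 10 — Power factor: PF = P/|S| = 0.09692 (leading).

(a) P = 5.559 W  (b) Q = -57.08 VAR  (c) S = 57.35 VA  (d) PF = 0.09692 (leading)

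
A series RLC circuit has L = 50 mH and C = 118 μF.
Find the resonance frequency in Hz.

Step 1 — Resonance condition Im(Z)=0 gives ω₀ = 1/√(LC).
Step 2 — ω₀ = 1/√(0.05·0.000118) = 411.7 rad/s.
Step 3 — f₀ = ω₀/(2π) = 65.52 Hz.

f₀ = 65.52 Hz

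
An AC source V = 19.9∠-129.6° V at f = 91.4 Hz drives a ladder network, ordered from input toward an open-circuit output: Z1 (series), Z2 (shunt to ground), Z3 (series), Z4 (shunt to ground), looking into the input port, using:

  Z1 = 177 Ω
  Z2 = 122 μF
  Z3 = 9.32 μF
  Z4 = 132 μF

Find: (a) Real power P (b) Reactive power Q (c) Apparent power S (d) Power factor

Step 1 — Angular frequency: ω = 2π·f = 2π·91.4 = 574.3 rad/s.
Step 2 — Component impedances:
  Z1: Z = R = 177 Ω
  Z2: Z = 1/(jωC) = -j/(ω·C) = 0 - j14.27 Ω
  Z3: Z = 1/(jωC) = -j/(ω·C) = 0 - j186.8 Ω
  Z4: Z = 1/(jωC) = -j/(ω·C) = 0 - j13.19 Ω
Step 3 — Ladder network (open output): work backward from the far end, alternating series and parallel combinations. Z_in = 177 - j13.32 Ω = 177.5∠-4.3° Ω.
Step 4 — Source phasor: V = 19.9∠-129.6° V = -12.68 - j15.33 V.
Step 5 — Current: I = V / Z = -0.06478 - j0.0915 A = 0.1121∠-125.3° A.
Step 6 — Complex power: S = V·I* = 2.225 - j0.1675 VA.
Step 7 — Real power: P = Re(S) = 2.225 W.
Step 8 — Reactive power: Q = Im(S) = -0.1675 VAR.
Step 9 — Apparent power: |S| = 2.231 VA.
Step 10 — Power factor: PF = P/|S| = 0.9972 (leading).

(a) P = 2.225 W  (b) Q = -0.1675 VAR  (c) S = 2.231 VA  (d) PF = 0.9972 (leading)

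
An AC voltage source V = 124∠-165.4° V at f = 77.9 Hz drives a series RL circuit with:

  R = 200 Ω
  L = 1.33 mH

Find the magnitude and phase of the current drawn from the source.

Step 1 — Angular frequency: ω = 2π·f = 2π·77.9 = 489.5 rad/s.
Step 2 — Component impedances:
  R: Z = R = 200 Ω
  L: Z = jωL = j·489.5·0.00133 = 0 + j0.651 Ω
Step 3 — Series combination: Z_total = R + L = 200 + j0.651 Ω = 200∠0.2° Ω.
Step 4 — Source phasor: V = 124∠-165.4° V = -120 - j31.26 V.
Step 5 — Ohm's law: I = V / Z_total = (-120 - j31.26) / (200 + j0.651) = -0.6005 - j0.1543 A.
Step 6 — Convert to polar: |I| = 0.62 A, ∠I = -165.6°.

I = 0.62∠-165.6° A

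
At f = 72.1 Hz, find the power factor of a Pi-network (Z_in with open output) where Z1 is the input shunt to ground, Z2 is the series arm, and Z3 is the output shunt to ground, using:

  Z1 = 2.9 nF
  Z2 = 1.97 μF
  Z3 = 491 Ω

Step 1 — Angular frequency: ω = 2π·f = 2π·72.1 = 453 rad/s.
Step 2 — Component impedances:
  Z1: Z = 1/(jωC) = -j/(ω·C) = 0 - j7.612e+05 Ω
  Z2: Z = 1/(jωC) = -j/(ω·C) = 0 - j1121 Ω
  Z3: Z = R = 491 Ω
Step 3 — With open output, the series arm Z2 and the output shunt Z3 appear in series to ground: Z2 + Z3 = 491 - j1121 Ω.
Step 4 — Parallel with input shunt Z1: Z_in = Z1 || (Z2 + Z3) = 489.6 - j1119 Ω = 1222∠-66.4° Ω.
Step 5 — Power factor: PF = cos(φ) = Re(Z)/|Z| = 489.56/1221.6 = 0.4008.
Step 6 — Type: Im(Z) = -1119 ⇒ leading (phase φ = -66.4°).

PF = 0.4008 (leading, φ = -66.4°)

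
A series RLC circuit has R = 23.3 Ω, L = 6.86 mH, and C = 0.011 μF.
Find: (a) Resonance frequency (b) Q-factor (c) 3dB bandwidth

Step 1 — Resonance condition Im(Z)=0 gives ω₀ = 1/√(LC).
Step 2 — ω₀ = 1/√(0.00686·1.1e-08) = 1.151e+05 rad/s.
Step 3 — f₀ = ω₀/(2π) = 1.832e+04 Hz.
Step 4 — Series Q: Q = ω₀L/R = 1.151e+05·0.00686/23.3 = 33.89.
Step 5 — 3dB bandwidth: Δω = ω₀/Q = 3397 rad/s; BW = Δω/(2π) = 540.6 Hz.

(a) f₀ = 1.832e+04 Hz  (b) Q = 33.89  (c) BW = 540.6 Hz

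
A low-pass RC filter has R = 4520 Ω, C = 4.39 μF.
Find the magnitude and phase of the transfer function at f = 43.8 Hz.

Step 1 — Angular frequency: ω = 2π·43.8 = 275.2 rad/s.
Step 2 — Transfer function: H(jω) = 1/(1 + jωRC).
Step 3 — Denominator: 1 + jωRC = 1 + j·275.2·4520·4.39e-06 = 1 + j5.461.
Step 4 — H = 0.03245 - j0.1772.
Step 5 — Magnitude: |H| = 0.1801 (-14.9 dB); phase: φ = -79.6°.

|H| = 0.1801 (-14.9 dB), φ = -79.6°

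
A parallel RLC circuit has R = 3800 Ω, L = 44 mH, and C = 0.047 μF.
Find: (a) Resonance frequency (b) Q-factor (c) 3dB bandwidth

Step 1 — Resonance: ω₀ = 1/√(LC) = 1/√(0.044·4.7e-08) = 2.199e+04 rad/s.
Step 2 — f₀ = ω₀/(2π) = 3500 Hz.
Step 3 — Parallel Q: Q = R/(ω₀L) = 3800/(2.199e+04·0.044) = 3.927.
Step 4 — Bandwidth: Δω = ω₀/Q = 5599 rad/s; BW = Δω/(2π) = 891.1 Hz.

(a) f₀ = 3500 Hz  (b) Q = 3.927  (c) BW = 891.1 Hz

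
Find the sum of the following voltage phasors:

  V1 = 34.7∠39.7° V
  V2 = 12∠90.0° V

Step 1 — Convert each phasor to rectangular form:
  V1 = 34.7·(cos(39.7°) + j·sin(39.7°)) = 26.7 + j22.17 V
  V2 = 12·(cos(90.0°) + j·sin(90.0°)) = 0 + j12 V
Step 2 — Sum components: V_total = 26.7 + j34.17 V.
Step 3 — Convert to polar: |V_total| = 43.36 V, ∠V_total = 52.0°.

V_total = 43.36∠52.0° V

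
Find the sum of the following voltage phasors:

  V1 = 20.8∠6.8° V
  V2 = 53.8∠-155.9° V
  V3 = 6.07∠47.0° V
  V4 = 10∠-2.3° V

Step 1 — Convert each phasor to rectangular form:
  V1 = 20.8·(cos(6.8°) + j·sin(6.8°)) = 20.65 + j2.463 V
  V2 = 53.8·(cos(-155.9°) + j·sin(-155.9°)) = -49.11 - j21.97 V
  V3 = 6.07·(cos(47.0°) + j·sin(47.0°)) = 4.14 + j4.439 V
  V4 = 10·(cos(-2.3°) + j·sin(-2.3°)) = 9.992 - j0.4013 V
Step 2 — Sum components: V_total = -14.33 - j15.47 V.
Step 3 — Convert to polar: |V_total| = 21.08 V, ∠V_total = -132.8°.

V_total = 21.08∠-132.8° V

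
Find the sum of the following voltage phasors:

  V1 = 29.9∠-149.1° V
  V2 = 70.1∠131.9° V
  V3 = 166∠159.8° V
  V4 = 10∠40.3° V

Step 1 — Convert each phasor to rectangular form:
  V1 = 29.9·(cos(-149.1°) + j·sin(-149.1°)) = -25.66 - j15.35 V
  V2 = 70.1·(cos(131.9°) + j·sin(131.9°)) = -46.82 + j52.18 V
  V3 = 166·(cos(159.8°) + j·sin(159.8°)) = -155.8 + j57.32 V
  V4 = 10·(cos(40.3°) + j·sin(40.3°)) = 7.627 + j6.468 V
Step 2 — Sum components: V_total = -220.6 + j100.6 V.
Step 3 — Convert to polar: |V_total| = 242.5 V, ∠V_total = 155.5°.

V_total = 242.5∠155.5° V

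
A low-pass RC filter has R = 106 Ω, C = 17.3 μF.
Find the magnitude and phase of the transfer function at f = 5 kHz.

Step 1 — Angular frequency: ω = 2π·5000 = 3.142e+04 rad/s.
Step 2 — Transfer function: H(jω) = 1/(1 + jωRC).
Step 3 — Denominator: 1 + jωRC = 1 + j·3.142e+04·106·1.73e-05 = 1 + j57.61.
Step 4 — H = 0.0003012 - j0.01735.
Step 5 — Magnitude: |H| = 0.01736 (-35.2 dB); phase: φ = -89.0°.

|H| = 0.01736 (-35.2 dB), φ = -89.0°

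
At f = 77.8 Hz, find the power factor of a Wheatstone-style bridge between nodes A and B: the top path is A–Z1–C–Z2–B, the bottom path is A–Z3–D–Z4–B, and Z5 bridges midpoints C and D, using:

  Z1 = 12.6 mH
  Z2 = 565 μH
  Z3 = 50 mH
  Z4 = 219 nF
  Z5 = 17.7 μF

Step 1 — Angular frequency: ω = 2π·f = 2π·77.8 = 488.8 rad/s.
Step 2 — Component impedances:
  Z1: Z = jωL = j·488.8·0.0126 = 0 + j6.159 Ω
  Z2: Z = jωL = j·488.8·0.000565 = 0 + j0.2762 Ω
  Z3: Z = jωL = j·488.8·0.05 = 0 + j24.44 Ω
  Z4: Z = 1/(jωC) = -j/(ω·C) = 0 - j9341 Ω
  Z5: Z = 1/(jωC) = -j/(ω·C) = 0 - j115.6 Ω
Step 3 — Bridge requires nodal analysis (the Z5 bridge couples midpoints C and D, so the two paths cannot be reduced to a simple series/parallel combination). Setting node B to ground and injecting 1 A at node A, the 3-node admittance system at A, C, D solves to V_A = Z_AB = 0 + j6.89 Ω = 6.89∠90.0° Ω.
Step 4 — Power factor: PF = cos(φ) = Re(Z)/|Z| = 0/6.89 = 0.
Step 5 — Type: Im(Z) = 6.89 ⇒ lagging (phase φ = 90.0°).

PF = 0 (lagging, φ = 90.0°)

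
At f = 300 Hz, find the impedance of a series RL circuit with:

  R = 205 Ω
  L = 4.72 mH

Step 1 — Angular frequency: ω = 2π·f = 2π·300 = 1885 rad/s.
Step 2 — Component impedances:
  R: Z = R = 205 Ω
  L: Z = jωL = j·1885·0.00472 = 0 + j8.897 Ω
Step 3 — Series combination: Z_total = R + L = 205 + j8.897 Ω = 205.2∠2.5° Ω.

Z = 205 + j8.897 Ω = 205.2∠2.5° Ω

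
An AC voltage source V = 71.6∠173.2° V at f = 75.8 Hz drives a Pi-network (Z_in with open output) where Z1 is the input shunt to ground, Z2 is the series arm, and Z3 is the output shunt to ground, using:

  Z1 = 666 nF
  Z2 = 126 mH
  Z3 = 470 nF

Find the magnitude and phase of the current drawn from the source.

Step 1 — Angular frequency: ω = 2π·f = 2π·75.8 = 476.3 rad/s.
Step 2 — Component impedances:
  Z1: Z = 1/(jωC) = -j/(ω·C) = 0 - j3153 Ω
  Z2: Z = jωL = j·476.3·0.126 = 0 + j60.01 Ω
  Z3: Z = 1/(jωC) = -j/(ω·C) = 0 - j4467 Ω
Step 3 — With open output, the series arm Z2 and the output shunt Z3 appear in series to ground: Z2 + Z3 = 0 - j4407 Ω.
Step 4 — Parallel with input shunt Z1: Z_in = Z1 || (Z2 + Z3) = 0 - j1838 Ω = 1838∠-90.0° Ω.
Step 5 — Source phasor: V = 71.6∠173.2° V = -71.1 + j8.478 V.
Step 6 — Ohm's law: I = V / Z_total = (-71.1 + j8.478) / (0 - j1838) = -0.004613 - j0.03868 A.
Step 7 — Convert to polar: |I| = 0.03896 A, ∠I = -96.8°.

I = 0.03896∠-96.8° A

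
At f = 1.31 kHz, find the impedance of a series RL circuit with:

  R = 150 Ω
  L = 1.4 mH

Step 1 — Angular frequency: ω = 2π·f = 2π·1310 = 8231 rad/s.
Step 2 — Component impedances:
  R: Z = R = 150 Ω
  L: Z = jωL = j·8231·0.0014 = 0 + j11.52 Ω
Step 3 — Series combination: Z_total = R + L = 150 + j11.52 Ω = 150.4∠4.4° Ω.

Z = 150 + j11.52 Ω = 150.4∠4.4° Ω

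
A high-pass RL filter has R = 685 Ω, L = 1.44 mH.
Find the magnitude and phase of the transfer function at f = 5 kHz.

Step 1 — Angular frequency: ω = 2π·5000 = 3.142e+04 rad/s.
Step 2 — Transfer function: H(jω) = jωL/(R + jωL).
Step 3 — Numerator jωL = j·45.24; denominator R + jωL = 685 + j45.24.
Step 4 — H = 0.004343 + j0.06576.
Step 5 — Magnitude: |H| = 0.0659 (-23.6 dB); phase: φ = 86.2°.

|H| = 0.0659 (-23.6 dB), φ = 86.2°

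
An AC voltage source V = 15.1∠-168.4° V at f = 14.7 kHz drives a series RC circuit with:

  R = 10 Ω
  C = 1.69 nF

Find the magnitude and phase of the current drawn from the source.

Step 1 — Angular frequency: ω = 2π·f = 2π·1.47e+04 = 9.236e+04 rad/s.
Step 2 — Component impedances:
  R: Z = R = 10 Ω
  C: Z = 1/(jωC) = -j/(ω·C) = 0 - j6406 Ω
Step 3 — Series combination: Z_total = R + C = 10 - j6406 Ω = 6406∠-89.9° Ω.
Step 4 — Source phasor: V = 15.1∠-168.4° V = -14.79 - j3.036 V.
Step 5 — Ohm's law: I = V / Z_total = (-14.79 - j3.036) / (10 - j6406) = 0.0004703 - j0.00231 A.
Step 6 — Convert to polar: |I| = 0.002357 A, ∠I = -78.5°.

I = 0.002357∠-78.5° A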